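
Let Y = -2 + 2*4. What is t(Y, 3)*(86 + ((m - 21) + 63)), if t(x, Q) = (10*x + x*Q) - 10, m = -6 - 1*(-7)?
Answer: 8772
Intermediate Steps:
Y = 6 (Y = -2 + 8 = 6)
m = 1 (m = -6 + 7 = 1)
t(x, Q) = -10 + 10*x + Q*x (t(x, Q) = (10*x + Q*x) - 10 = -10 + 10*x + Q*x)
t(Y, 3)*(86 + ((m - 21) + 63)) = (-10 + 10*6 + 3*6)*(86 + ((1 - 21) + 63)) = (-10 + 60 + 18)*(86 + (-20 + 63)) = 68*(86 + 43) = 68*129 = 8772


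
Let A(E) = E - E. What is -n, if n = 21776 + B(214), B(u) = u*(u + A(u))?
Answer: -67572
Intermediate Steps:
A(E) = 0
B(u) = u² (B(u) = u*(u + 0) = u*u = u²)
n = 67572 (n = 21776 + 214² = 21776 + 45796 = 67572)
-n = -1*67572 = -67572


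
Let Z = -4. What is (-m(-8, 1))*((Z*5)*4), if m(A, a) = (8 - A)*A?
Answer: -10240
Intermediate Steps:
m(A, a) = A*(8 - A)
(-m(-8, 1))*((Z*5)*4) = (-(-8)*(8 - 1*(-8)))*(-4*5*4) = (-(-8)*(8 + 8))*(-20*4) = -(-8)*16*(-80) = -1*(-128)*(-80) = 128*(-80) = -10240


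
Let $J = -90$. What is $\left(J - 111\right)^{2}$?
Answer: $40401$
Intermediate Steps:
$\left(J - 111\right)^{2} = \left(-90 - 111\right)^{2} = \left(-201\right)^{2} = 40401$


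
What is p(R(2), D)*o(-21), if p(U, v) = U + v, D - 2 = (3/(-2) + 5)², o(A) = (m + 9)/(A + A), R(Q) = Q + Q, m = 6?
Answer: -365/56 ≈ -6.5179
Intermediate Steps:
R(Q) = 2*Q
o(A) = 15/(2*A) (o(A) = (6 + 9)/(A + A) = 15/((2*A)) = 15*(1/(2*A)) = 15/(2*A))
D = 57/4 (D = 2 + (3/(-2) + 5)² = 2 + (3*(-½) + 5)² = 2 + (-3/2 + 5)² = 2 + (7/2)² = 2 + 49/4 = 57/4 ≈ 14.250)
p(R(2), D)*o(-21) = (2*2 + 57/4)*((15/2)/(-21)) = (4 + 57/4)*((15/2)*(-1/21)) = (73/4)*(-5/14) = -365/56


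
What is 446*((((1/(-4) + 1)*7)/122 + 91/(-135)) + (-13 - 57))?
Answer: -1037657579/32940 ≈ -31501.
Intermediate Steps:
446*((((1/(-4) + 1)*7)/122 + 91/(-135)) + (-13 - 57)) = 446*((((-¼ + 1)*7)*(1/122) + 91*(-1/135)) - 70) = 446*((((¾)*7)*(1/122) - 91/135) - 70) = 446*(((21/4)*(1/122) - 91/135) - 70) = 446*((21/488 - 91/135) - 70) = 446*(-41573/65880 - 70) = 446*(-4653173/65880) = -1037657579/32940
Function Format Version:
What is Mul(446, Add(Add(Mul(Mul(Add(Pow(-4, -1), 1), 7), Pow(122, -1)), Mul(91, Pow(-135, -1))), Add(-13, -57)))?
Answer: Rational(-1037657579, 32940) ≈ -31501.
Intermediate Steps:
Mul(446, Add(Add(Mul(Mul(Add(Pow(-4, -1), 1), 7), Pow(122, -1)), Mul(91, Pow(-135, -1))), Add(-13, -57))) = Mul(446, Add(Add(Mul(Mul(Add(Rational(-1, 4), 1), 7), Rational(1, 122)), Mul(91, Rational(-1, 135))), -70)) = Mul(446, Add(Add(Mul(Mul(Rational(3, 4), 7), Rational(1, 122)), Rational(-91, 135)), -70)) = Mul(446, Add(Add(Mul(Rational(21, 4), Rational(1, 122)), Rational(-91, 135)), -70)) = Mul(446, Add(Add(Rational(21, 488), Rational(-91, 135)), -70)) = Mul(446, Add(Rational(-41573, 65880), -70)) = Mul(446, Rational(-4653173, 65880)) = Rational(-1037657579, 32940)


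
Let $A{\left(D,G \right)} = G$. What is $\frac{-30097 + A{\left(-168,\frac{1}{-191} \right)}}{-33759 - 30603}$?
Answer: $\frac{958088}{2048857} \approx 0.46762$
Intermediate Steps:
$\frac{-30097 + A{\left(-168,\frac{1}{-191} \right)}}{-33759 - 30603} = \frac{-30097 + \frac{1}{-191}}{-33759 - 30603} = \frac{-30097 - \frac{1}{191}}{-64362} = \left(- \frac{5748528}{191}\right) \left(- \frac{1}{64362}\right) = \frac{958088}{2048857}$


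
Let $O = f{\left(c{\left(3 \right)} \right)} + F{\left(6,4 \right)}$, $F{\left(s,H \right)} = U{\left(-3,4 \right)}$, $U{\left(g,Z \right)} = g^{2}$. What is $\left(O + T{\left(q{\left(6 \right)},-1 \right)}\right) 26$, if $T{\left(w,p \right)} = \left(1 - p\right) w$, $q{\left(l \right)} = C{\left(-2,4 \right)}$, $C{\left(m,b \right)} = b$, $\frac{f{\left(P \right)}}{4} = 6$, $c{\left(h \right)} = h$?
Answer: $1066$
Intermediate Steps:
$f{\left(P \right)} = 24$ ($f{\left(P \right)} = 4 \cdot 6 = 24$)
$q{\left(l \right)} = 4$
$F{\left(s,H \right)} = 9$ ($F{\left(s,H \right)} = \left(-3\right)^{2} = 9$)
$T{\left(w,p \right)} = w \left(1 - p\right)$
$O = 33$ ($O = 24 + 9 = 33$)
$\left(O + T{\left(q{\left(6 \right)},-1 \right)}\right) 26 = \left(33 + 4 \left(1 - -1\right)\right) 26 = \left(33 + 4 \left(1 + 1\right)\right) 26 = \left(33 + 4 \cdot 2\right) 26 = \left(33 + 8\right) 26 = 41 \cdot 26 = 1066$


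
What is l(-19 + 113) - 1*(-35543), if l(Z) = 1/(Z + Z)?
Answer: 6682085/188 ≈ 35543.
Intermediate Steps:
l(Z) = 1/(2*Z)
l(-19 + 113) - 1*(-35543) = 1/(2*(-19 + 113)) - 1*(-35543) = (½)/94 + 35543 = (½)*(1/94) + 35543 = 1/188 + 35543 = 6682085/188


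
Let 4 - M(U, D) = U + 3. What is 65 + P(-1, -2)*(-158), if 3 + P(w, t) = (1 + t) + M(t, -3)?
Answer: 223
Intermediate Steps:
M(U, D) = 1 - U (M(U, D) = 4 - (U + 3) = 4 - (3 + U) = 4 + (-3 - U) = 1 - U)
P(w, t) = -1 (P(w, t) = -3 + ((1 + t) + (1 - t)) = -3 + 2 = -1)
65 + P(-1, -2)*(-158) = 65 - 1*(-158) = 65 + 158 = 223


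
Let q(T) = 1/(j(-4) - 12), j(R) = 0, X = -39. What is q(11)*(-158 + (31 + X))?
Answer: 83/6 ≈ 13.833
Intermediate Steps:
q(T) = -1/12 (q(T) = 1/(0 - 12) = 1/(-12) = -1/12)
q(11)*(-158 + (31 + X)) = -(-158 + (31 - 39))/12 = -(-158 - 8)/12 = -1/12*(-166) = 83/6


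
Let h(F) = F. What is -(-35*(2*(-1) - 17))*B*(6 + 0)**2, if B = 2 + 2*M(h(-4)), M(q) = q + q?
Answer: 335160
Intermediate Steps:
M(q) = 2*q
B = -14 (B = 2 + 2*(2*(-4)) = 2 + 2*(-8) = 2 - 16 = -14)
-(-35*(2*(-1) - 17))*B*(6 + 0)**2 = -(-35*(2*(-1) - 17))*(-14*(6 + 0)**2) = -(-35*(-2 - 17))*(-14*6**2) = -(-35*(-19))*(-14*36) = -665*(-504) = -1*(-335160) = 335160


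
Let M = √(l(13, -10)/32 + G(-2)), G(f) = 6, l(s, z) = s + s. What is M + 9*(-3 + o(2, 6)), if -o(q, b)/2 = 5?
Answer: -117 + √109/4 ≈ -114.39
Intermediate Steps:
o(q, b) = -10 (o(q, b) = -2*5 = -10)
l(s, z) = 2*s
M = √109/4 (M = √((2*13)/32 + 6) = √(26*(1/32) + 6) = √(13/16 + 6) = √(109/16) = √109/4 ≈ 2.6101)
M + 9*(-3 + o(2, 6)) = √109/4 + 9*(-3 - 10) = √109/4 + 9*(-13) = √109/4 - 117 = -117 + √109/4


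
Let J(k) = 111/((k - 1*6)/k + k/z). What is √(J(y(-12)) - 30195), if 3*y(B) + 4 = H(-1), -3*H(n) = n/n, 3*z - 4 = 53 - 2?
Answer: 15*I*√15891850898/10886 ≈ 173.7*I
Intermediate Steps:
z = 55/3 (z = 4/3 + (53 - 2)/3 = 4/3 + (⅓)*51 = 4/3 + 17 = 55/3 ≈ 18.333)
H(n) = -⅓ (H(n) = -n/(3*n) = -⅓*1 = -⅓)
y(B) = -13/9 (y(B) = -4/3 + (⅓)*(-⅓) = -4/3 - ⅑ = -13/9)
J(k) = 111/(3*k/55 + (-6 + k)/k) (J(k) = 111/((k - 1*6)/k + k/(55/3)) = 111/((k - 6)/k + k*(3/55)) = 111/((-6 + k)/k + 3*k/55) = 111/(3*k/55 + (-6 + k)/k))
√(J(y(-12)) - 30195) = √(6105*(-13/9)/(-330 + 3*(-13/9)² + 55*(-13/9)) - 30195) = √(6105*(-13/9)/(-330 + 3*(169/81) - 715/9) - 30195) = √(6105*(-13/9)/(-330 + 169/27 - 715/9) - 30195) = √(6105*(-13/9)/(-10886/27) - 30195) = √(6105*(-13/9)*(-27/10886) - 30195) = √(238095/10886 - 30195) = √(-328464675/10886) = 15*I*√15891850898/10886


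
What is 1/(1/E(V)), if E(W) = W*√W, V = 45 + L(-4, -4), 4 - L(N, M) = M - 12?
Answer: 65*√65 ≈ 524.05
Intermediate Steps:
L(N, M) = 16 - M (L(N, M) = 4 - (M - 12) = 4 - (-12 + M) = 4 + (12 - M) = 16 - M)
V = 65 (V = 45 + (16 - 1*(-4)) = 45 + (16 + 4) = 45 + 20 = 65)
E(W) = W^(3/2)
1/(1/E(V)) = 1/(1/(65^(3/2))) = 1/(1/(65*√65)) = 1/(√65/4225) = 65*√65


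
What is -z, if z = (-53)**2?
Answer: -2809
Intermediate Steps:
z = 2809
-z = -1*2809 = -2809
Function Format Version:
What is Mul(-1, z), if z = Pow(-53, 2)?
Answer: -2809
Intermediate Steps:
z = 2809
Mul(-1, z) = Mul(-1, 2809) = -2809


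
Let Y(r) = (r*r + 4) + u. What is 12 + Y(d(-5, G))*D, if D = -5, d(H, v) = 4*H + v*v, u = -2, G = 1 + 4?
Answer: -123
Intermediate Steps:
G = 5
d(H, v) = v² + 4*H (d(H, v) = 4*H + v² = v² + 4*H)
Y(r) = 2 + r² (Y(r) = (r*r + 4) - 2 = (r² + 4) - 2 = (4 + r²) - 2 = 2 + r²)
12 + Y(d(-5, G))*D = 12 + (2 + (5² + 4*(-5))²)*(-5) = 12 + (2 + (25 - 20)²)*(-5) = 12 + (2 + 5²)*(-5) = 12 + (2 + 25)*(-5) = 12 + 27*(-5) = 12 - 135 = -123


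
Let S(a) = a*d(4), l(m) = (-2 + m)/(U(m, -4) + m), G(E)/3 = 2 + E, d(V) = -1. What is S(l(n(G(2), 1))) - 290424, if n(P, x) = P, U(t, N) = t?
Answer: -3485093/12 ≈ -2.9042e+5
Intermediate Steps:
G(E) = 6 + 3*E (G(E) = 3*(2 + E) = 6 + 3*E)
l(m) = (-2 + m)/(2*m) (l(m) = (-2 + m)/(m + m) = (-2 + m)/((2*m)) = (-2 + m)*(1/(2*m)) = (-2 + m)/(2*m))
S(a) = -a (S(a) = a*(-1) = -a)
S(l(n(G(2), 1))) - 290424 = -(-2 + (6 + 3*2))/(2*(6 + 3*2)) - 290424 = -(-2 + (6 + 6))/(2*(6 + 6)) - 290424 = -(-2 + 12)/(2*12) - 290424 = -10/(2*12) - 290424 = -1*5/12 - 290424 = -5/12 - 290424 = -3485093/12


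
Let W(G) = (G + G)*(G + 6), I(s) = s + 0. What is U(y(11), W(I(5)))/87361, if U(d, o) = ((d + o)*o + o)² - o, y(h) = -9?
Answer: 125888290/87361 ≈ 1441.0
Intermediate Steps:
I(s) = s
W(G) = 2*G*(6 + G) (W(G) = (2*G)*(6 + G) = 2*G*(6 + G))
U(d, o) = (o + o*(d + o))² - o (U(d, o) = (o*(d + o) + o)² - o = (o + o*(d + o))² - o)
U(y(11), W(I(5)))/87361 = ((2*5*(6 + 5))*(-1 + (2*5*(6 + 5))*(1 - 9 + 2*5*(6 + 5))²))/87361 = ((2*5*11)*(-1 + (2*5*11)*(1 - 9 + 2*5*11)²))*(1/87361) = (110*(-1 + 110*(1 - 9 + 110)²))*(1/87361) = (110*(-1 + 110*102²))*(1/87361) = (110*(-1 + 110*10404))*(1/87361) = (110*(-1 + 1144440))*(1/87361) = (110*1144439)*(1/87361) = 125888290*(1/87361) = 125888290/87361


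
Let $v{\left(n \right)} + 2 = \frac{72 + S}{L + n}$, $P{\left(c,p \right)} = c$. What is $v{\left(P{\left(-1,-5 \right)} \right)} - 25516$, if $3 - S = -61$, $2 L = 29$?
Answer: $- \frac{688714}{27} \approx -25508.0$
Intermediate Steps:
$L = \frac{29}{2}$ ($L = \frac{1}{2} \cdot 29 = \frac{29}{2} \approx 14.5$)
$S = 64$ ($S = 3 - -61 = 3 + 61 = 64$)
$v{\left(n \right)} = -2 + \frac{136}{\frac{29}{2} + n}$ ($v{\left(n \right)} = -2 + \frac{72 + 64}{\frac{29}{2} + n} = -2 + \frac{136}{\frac{29}{2} + n}$)
$v{\left(P{\left(-1,-5 \right)} \right)} - 25516 = \frac{2 \left(107 - -2\right)}{29 + 2 \left(-1\right)} - 25516 = \frac{2 \left(107 + 2\right)}{29 - 2} - 25516 = 2 \cdot \frac{1}{27} \cdot 109 - 25516 = \frac{218}{27} - 25516 = - \frac{688714}{27}$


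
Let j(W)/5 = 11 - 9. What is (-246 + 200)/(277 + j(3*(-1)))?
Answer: -46/287 ≈ -0.16028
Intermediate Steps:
j(W) = 10 (j(W) = 5*(11 - 9) = 5*2 = 10)
(-246 + 200)/(277 + j(3*(-1))) = (-246 + 200)/(277 + 10) = -46/287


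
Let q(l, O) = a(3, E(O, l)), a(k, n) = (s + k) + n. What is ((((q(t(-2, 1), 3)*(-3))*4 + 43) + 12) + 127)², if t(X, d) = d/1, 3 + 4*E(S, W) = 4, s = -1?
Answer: 24025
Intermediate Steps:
E(S, W) = ¼ (E(S, W) = -¾ + (¼)*4 = -¾ + 1 = ¼)
a(k, n) = -1 + k + n (a(k, n) = (-1 + k) + n = -1 + k + n)
t(X, d) = d (t(X, d) = d*1 = d)
q(l, O) = 9/4 (q(l, O) = -1 + 3 + ¼ = 9/4)
((((q(t(-2, 1), 3)*(-3))*4 + 43) + 12) + 127)² = (((((9/4)*(-3))*4 + 43) + 12) + 127)² = (((-27/4*4 + 43) + 12) + 127)² = (((-27 + 43) + 12) + 127)² = ((16 + 12) + 127)² = (28 + 127)² = 155² = 24025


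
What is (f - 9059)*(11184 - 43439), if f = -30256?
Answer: 1268105325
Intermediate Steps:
(f - 9059)*(11184 - 43439) = (-30256 - 9059)*(11184 - 43439) = -39315*(-32255) = 1268105325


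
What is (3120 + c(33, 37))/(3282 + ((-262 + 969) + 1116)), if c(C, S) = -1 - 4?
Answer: 623/1021 ≈ 0.61019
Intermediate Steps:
c(C, S) = -5
(3120 + c(33, 37))/(3282 + ((-262 + 969) + 1116)) = (3120 - 5)/(3282 + ((-262 + 969) + 1116)) = 3115/(3282 + (707 + 1116)) = 3115/(3282 + 1823) = 3115/5105 = 3115*(1/5105) = 623/1021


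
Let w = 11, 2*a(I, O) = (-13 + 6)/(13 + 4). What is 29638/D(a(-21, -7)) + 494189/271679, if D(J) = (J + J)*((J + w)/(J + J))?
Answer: 273950122231/99706193 ≈ 2747.6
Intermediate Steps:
a(I, O) = -7/34 (a(I, O) = ((-13 + 6)/(13 + 4))/2 = (-7/17)/2 = (-7*1/17)/2 = (½)*(-7/17) = -7/34)
D(J) = 11 + J (D(J) = (J + J)*((J + 11)/(J + J)) = (2*J)*((11 + J)/((2*J))) = (2*J)*((11 + J)*(1/(2*J))) = (2*J)*((11 + J)/(2*J)) = 11 + J)
29638/D(a(-21, -7)) + 494189/271679 = 29638/(11 - 7/34) + 494189/271679 = 29638/(367/34) + 494189*(1/271679) = 29638*(34/367) + 494189/271679 = 1007692/367 + 494189/271679 = 273950122231/99706193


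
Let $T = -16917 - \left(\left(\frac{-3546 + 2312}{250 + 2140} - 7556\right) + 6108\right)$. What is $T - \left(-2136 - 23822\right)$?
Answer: $\frac{12534972}{1195} \approx 10490.0$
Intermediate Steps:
$T = - \frac{18484838}{1195}$ ($T = -16917 - \left(\left(- \frac{1234}{2390} - 7556\right) + 6108\right) = -16917 - \left(\left(\left(-1234\right) \frac{1}{2390} - 7556\right) + 6108\right) = -16917 - \left(\left(- \frac{617}{1195} - 7556\right) + 6108\right) = -16917 - \left(- \frac{9030037}{1195} + 6108\right) = -16917 - - \frac{1730977}{1195} = -16917 + \frac{1730977}{1195} = - \frac{18484838}{1195} \approx -15468.0$)
$T - \left(-2136 - 23822\right) = - \frac{18484838}{1195} - \left(-2136 - 23822\right) = - \frac{18484838}{1195} - -25958 = - \frac{18484838}{1195} + 25958 = \frac{12534972}{1195}$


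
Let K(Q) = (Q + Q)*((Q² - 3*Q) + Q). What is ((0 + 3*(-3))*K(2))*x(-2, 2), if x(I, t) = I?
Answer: 0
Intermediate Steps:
K(Q) = 2*Q*(Q² - 2*Q) (K(Q) = (2*Q)*(Q² - 2*Q) = 2*Q*(Q² - 2*Q))
((0 + 3*(-3))*K(2))*x(-2, 2) = ((0 + 3*(-3))*(2*2²*(-2 + 2)))*(-2) = ((0 - 9)*(2*4*0))*(-2) = -9*0*(-2) = 0*(-2) = 0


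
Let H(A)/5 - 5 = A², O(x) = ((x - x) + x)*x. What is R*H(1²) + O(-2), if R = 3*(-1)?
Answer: -86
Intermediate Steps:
O(x) = x² (O(x) = (0 + x)*x = x*x = x²)
R = -3
H(A) = 25 + 5*A²
R*H(1²) + O(-2) = -3*(25 + 5*(1²)²) + (-2)² = -3*(25 + 5*1²) + 4 = -3*(25 + 5*1) + 4 = -3*(25 + 5) + 4 = -3*30 + 4 = -90 + 4 = -86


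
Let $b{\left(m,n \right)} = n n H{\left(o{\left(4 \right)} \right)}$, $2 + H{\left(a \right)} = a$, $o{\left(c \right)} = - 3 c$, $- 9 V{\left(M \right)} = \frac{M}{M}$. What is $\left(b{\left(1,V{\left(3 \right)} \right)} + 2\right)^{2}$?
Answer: $\frac{21904}{6561} \approx 3.3385$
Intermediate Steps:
$V{\left(M \right)} = - \frac{1}{9}$ ($V{\left(M \right)} = - \frac{M \frac{1}{M}}{9} = \left(- \frac{1}{9}\right) 1 = - \frac{1}{9}$)
$H{\left(a \right)} = -2 + a$
$b{\left(m,n \right)} = - 14 n^{2}$ ($b{\left(m,n \right)} = n n \left(-2 - 12\right) = n^{2} \left(-2 - 12\right) = n^{2} \left(-14\right) = - 14 n^{2}$)
$\left(b{\left(1,V{\left(3 \right)} \right)} + 2\right)^{2} = \left(- 14 \left(- \frac{1}{9}\right)^{2} + 2\right)^{2} = \left(\left(-14\right) \frac{1}{81} + 2\right)^{2} = \left(- \frac{14}{81} + 2\right)^{2} = \left(\frac{148}{81}\right)^{2} = \frac{21904}{6561}$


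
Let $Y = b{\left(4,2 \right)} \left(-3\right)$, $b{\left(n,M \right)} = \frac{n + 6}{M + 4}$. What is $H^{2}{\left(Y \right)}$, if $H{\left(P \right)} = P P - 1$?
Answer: $576$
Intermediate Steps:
$b{\left(n,M \right)} = \frac{6 + n}{4 + M}$
$Y = -5$ ($Y = \frac{6 + 4}{4 + 2} \left(-3\right) = \frac{1}{6} \cdot 10 \left(-3\right) = \frac{5}{3} \left(-3\right) = -5$)
$H{\left(P \right)} = -1 + P^{2}$ ($H{\left(P \right)} = P^{2} - 1 = -1 + P^{2}$)
$H^{2}{\left(Y \right)} = \left(-1 + \left(-5\right)^{2}\right)^{2} = \left(-1 + 25\right)^{2} = 24^{2} = 576$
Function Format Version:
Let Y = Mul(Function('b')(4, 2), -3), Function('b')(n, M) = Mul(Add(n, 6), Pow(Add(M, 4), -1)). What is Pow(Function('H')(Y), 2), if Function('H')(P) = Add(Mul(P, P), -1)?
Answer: 576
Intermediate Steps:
Function('b')(n, M) = Mul(Pow(Add(4, M), -1), Add(6, n)) (Function('b')(n, M) = Mul(Add(6, n), Pow(Add(4, M), -1)) = Mul(Pow(Add(4, M), -1), Add(6, n)))
Y = -5 (Y = Mul(Mul(Pow(Add(4, 2), -1), Add(6, 4)), -3) = Mul(Mul(Pow(6, -1), 10), -3) = Mul(Mul(Rational(1, 6), 10), -3) = Mul(Rational(5, 3), -3) = -5)
Function('H')(P) = Add(-1, Pow(P, 2)) (Function('H')(P) = Add(Pow(P, 2), -1) = Add(-1, Pow(P, 2)))
Pow(Function('H')(Y), 2) = Pow(Add(-1, Pow(-5, 2)), 2) = Pow(Add(-1, 25), 2) = Pow(24, 2) = 576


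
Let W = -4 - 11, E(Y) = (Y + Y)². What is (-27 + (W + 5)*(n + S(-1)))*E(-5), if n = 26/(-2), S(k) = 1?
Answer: 9300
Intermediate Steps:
E(Y) = 4*Y² (E(Y) = (2*Y)² = 4*Y²)
W = -15
n = -13 (n = 26*(-½) = -13)
(-27 + (W + 5)*(n + S(-1)))*E(-5) = (-27 + (-15 + 5)*(-13 + 1))*(4*(-5)²) = (-27 - 10*(-12))*(4*25) = (-27 + 120)*100 = 93*100 = 9300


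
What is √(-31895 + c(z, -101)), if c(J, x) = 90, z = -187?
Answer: I*√31805 ≈ 178.34*I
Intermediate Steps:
√(-31895 + c(z, -101)) = √(-31895 + 90) = √(-31805) = I*√31805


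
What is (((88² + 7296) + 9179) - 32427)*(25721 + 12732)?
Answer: -315622224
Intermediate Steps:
(((88² + 7296) + 9179) - 32427)*(25721 + 12732) = (((7744 + 7296) + 9179) - 32427)*38453 = ((15040 + 9179) - 32427)*38453 = (24219 - 32427)*38453 = -8208*38453 = -315622224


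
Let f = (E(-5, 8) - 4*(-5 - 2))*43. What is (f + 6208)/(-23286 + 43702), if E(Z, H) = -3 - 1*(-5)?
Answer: 3749/10208 ≈ 0.36726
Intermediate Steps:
E(Z, H) = 2 (E(Z, H) = -3 + 5 = 2)
f = 1290 (f = (2 - 4*(-5 - 2))*43 = (2 - 4*(-7))*43 = (2 + 28)*43 = 30*43 = 1290)
(f + 6208)/(-23286 + 43702) = (1290 + 6208)/(-23286 + 43702) = 7498/20416 = 7498*(1/20416) = 3749/10208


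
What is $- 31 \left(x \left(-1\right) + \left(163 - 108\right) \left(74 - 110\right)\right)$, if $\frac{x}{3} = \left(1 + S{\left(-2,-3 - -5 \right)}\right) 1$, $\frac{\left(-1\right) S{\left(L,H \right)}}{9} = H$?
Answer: $59799$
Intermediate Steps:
$S{\left(L,H \right)} = - 9 H$
$x = -51$ ($x = 3 \left(1 - 9 \left(-3 - -5\right)\right) 1 = 3 \left(1 - 9 \left(-3 + 5\right)\right) 1 = 3 \left(1 - 18\right) 1 = 3 \left(\left(-17\right) 1\right) = 3 \left(-17\right) = -51$)
$- 31 \left(x \left(-1\right) + \left(163 - 108\right) \left(74 - 110\right)\right) = - 31 \left(\left(-51\right) \left(-1\right) + \left(163 - 108\right) \left(74 - 110\right)\right) = - 31 \left(51 + 55 \left(-36\right)\right) = - 31 \left(51 - 1980\right) = \left(-31\right) \left(-1929\right) = 59799$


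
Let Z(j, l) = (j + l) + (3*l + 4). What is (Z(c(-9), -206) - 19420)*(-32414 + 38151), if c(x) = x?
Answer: -116168513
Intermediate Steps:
Z(j, l) = 4 + j + 4*l (Z(j, l) = (j + l) + (4 + 3*l) = 4 + j + 4*l)
(Z(c(-9), -206) - 19420)*(-32414 + 38151) = ((4 - 9 + 4*(-206)) - 19420)*(-32414 + 38151) = ((4 - 9 - 824) - 19420)*5737 = (-829 - 19420)*5737 = -20249*5737 = -116168513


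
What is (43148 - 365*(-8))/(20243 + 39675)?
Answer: 23034/29959 ≈ 0.76885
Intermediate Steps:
(43148 - 365*(-8))/(20243 + 39675) = (43148 + 2920)/59918 = 46068*(1/59918) = 23034/29959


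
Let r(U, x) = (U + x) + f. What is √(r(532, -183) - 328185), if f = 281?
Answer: 3*I*√36395 ≈ 572.32*I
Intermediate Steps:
r(U, x) = 281 + U + x (r(U, x) = (U + x) + 281 = 281 + U + x)
√(r(532, -183) - 328185) = √((281 + 532 - 183) - 328185) = √(630 - 328185) = √(-327555) = 3*I*√36395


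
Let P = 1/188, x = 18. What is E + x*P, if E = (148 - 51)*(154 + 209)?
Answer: 3309843/94 ≈ 35211.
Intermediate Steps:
P = 1/188 ≈ 0.0053191
E = 35211 (E = 97*363 = 35211)
E + x*P = 35211 + 18*(1/188) = 35211 + 9/94 = 3309843/94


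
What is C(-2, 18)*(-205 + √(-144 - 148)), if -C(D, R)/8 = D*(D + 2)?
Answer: 0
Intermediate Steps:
C(D, R) = -8*D*(2 + D) (C(D, R) = -8*D*(D + 2) = -8*D*(2 + D))
C(-2, 18)*(-205 + √(-144 - 148)) = (-8*(-2)*(2 - 2))*(-205 + √(-144 - 148)) = (-8*(-2)*0)*(-205 + √(-292)) = 0*(-205 + 2*I*√73) = 0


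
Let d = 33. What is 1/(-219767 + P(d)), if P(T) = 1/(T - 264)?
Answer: -231/50766178 ≈ -4.5503e-6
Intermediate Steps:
P(T) = 1/(-264 + T)
1/(-219767 + P(d)) = 1/(-219767 + 1/(-264 + 33)) = 1/(-219767 + 1/(-231)) = 1/(-219767 - 1/231) = 1/(-50766178/231) = -231/50766178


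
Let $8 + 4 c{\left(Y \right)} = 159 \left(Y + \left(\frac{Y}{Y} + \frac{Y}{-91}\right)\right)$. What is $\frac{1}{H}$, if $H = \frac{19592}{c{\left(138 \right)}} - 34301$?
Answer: $- \frac{1988521}{68201127333} \approx -2.9157 \cdot 10^{-5}$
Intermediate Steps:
$c{\left(Y \right)} = \frac{151}{4} + \frac{7155 Y}{182}$ ($c{\left(Y \right)} = -2 + \frac{159 \left(Y + \left(\frac{Y}{Y} + \frac{Y}{-91}\right)\right)}{4} = -2 + \frac{159 \left(Y + \left(1 + Y \left(- \frac{1}{91}\right)\right)\right)}{4} = -2 + \frac{159 \left(Y - \left(-1 + \frac{Y}{91}\right)\right)}{4} = -2 + \frac{159 \left(1 + \frac{90 Y}{91}\right)}{4} = -2 + \frac{159 + \frac{14310 Y}{91}}{4} = -2 + \left(\frac{159}{4} + \frac{7155 Y}{182}\right) = \frac{151}{4} + \frac{7155 Y}{182}$)
$H = - \frac{68201127333}{1988521}$ ($H = \frac{19592}{\frac{151}{4} + \frac{7155}{182} \cdot 138} - 34301 = \frac{19592}{\frac{151}{4} + \frac{493695}{91}} - 34301 = \frac{19592}{\frac{1988521}{364}} - 34301 = 19592 \cdot \frac{364}{1988521} - 34301 = \frac{7131488}{1988521} - 34301 = - \frac{68201127333}{1988521} \approx -34297.0$)
$\frac{1}{H} = \frac{1}{- \frac{68201127333}{1988521}} = - \frac{1988521}{68201127333}$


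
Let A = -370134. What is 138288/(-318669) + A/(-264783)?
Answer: 9037102238/9375348203 ≈ 0.96392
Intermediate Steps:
138288/(-318669) + A/(-264783) = 138288/(-318669) - 370134/(-264783) = 138288*(-1/318669) - 370134*(-1/264783) = -46096/106223 + 123378/88261 = 9037102238/9375348203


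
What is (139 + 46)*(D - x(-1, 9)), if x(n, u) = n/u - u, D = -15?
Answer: -9805/9 ≈ -1089.4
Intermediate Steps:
x(n, u) = -u + n/u
(139 + 46)*(D - x(-1, 9)) = (139 + 46)*(-15 - (-1*9 - 1/9)) = 185*(-15 - (-9 - 1*⅑)) = 185*(-15 - (-9 - ⅑)) = 185*(-15 - 1*(-82/9)) = 185*(-15 + 82/9) = 185*(-53/9) = -9805/9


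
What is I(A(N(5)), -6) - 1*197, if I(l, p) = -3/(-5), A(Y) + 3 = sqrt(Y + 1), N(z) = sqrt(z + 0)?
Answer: -982/5 ≈ -196.40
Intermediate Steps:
N(z) = sqrt(z)
A(Y) = -3 + sqrt(1 + Y) (A(Y) = -3 + sqrt(Y + 1) = -3 + sqrt(1 + Y))
I(l, p) = 3/5 (I(l, p) = -3*(-1/5) = 3/5)
I(A(N(5)), -6) - 1*197 = 3/5 - 1*197 = 3/5 - 197 = -982/5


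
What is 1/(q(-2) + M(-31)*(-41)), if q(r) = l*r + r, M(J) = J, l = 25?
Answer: 1/1219 ≈ 0.00082034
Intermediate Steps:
q(r) = 26*r (q(r) = 25*r + r = 26*r)
1/(q(-2) + M(-31)*(-41)) = 1/(26*(-2) - 31*(-41)) = 1/(-52 + 1271) = 1/1219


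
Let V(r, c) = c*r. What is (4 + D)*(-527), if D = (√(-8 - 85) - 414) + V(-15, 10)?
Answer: 295120 - 527*I*√93 ≈ 2.9512e+5 - 5082.2*I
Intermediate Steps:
D = -564 + I*√93 (D = (√(-8 - 85) - 414) + 10*(-15) = (√(-93) - 414) - 150 = (I*√93 - 414) - 150 = (-414 + I*√93) - 150 = -564 + I*√93 ≈ -564.0 + 9.6436*I)
(4 + D)*(-527) = (4 + (-564 + I*√93))*(-527) = (-560 + I*√93)*(-527) = 295120 - 527*I*√93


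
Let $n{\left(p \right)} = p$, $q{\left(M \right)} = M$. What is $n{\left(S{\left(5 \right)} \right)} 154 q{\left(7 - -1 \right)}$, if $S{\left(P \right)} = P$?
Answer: $6160$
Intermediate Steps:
$n{\left(S{\left(5 \right)} \right)} 154 q{\left(7 - -1 \right)} = 5 \cdot 154 \left(7 - -1\right) = 770 \left(7 + 1\right) = 770 \cdot 8 = 6160$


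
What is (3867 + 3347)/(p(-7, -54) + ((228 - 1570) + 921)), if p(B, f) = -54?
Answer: -7214/475 ≈ -15.187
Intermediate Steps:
(3867 + 3347)/(p(-7, -54) + ((228 - 1570) + 921)) = (3867 + 3347)/(-54 + ((228 - 1570) + 921)) = 7214/(-54 + (-1342 + 921)) = 7214/(-54 - 421) = 7214/(-475) = 7214*(-1/475) = -7214/475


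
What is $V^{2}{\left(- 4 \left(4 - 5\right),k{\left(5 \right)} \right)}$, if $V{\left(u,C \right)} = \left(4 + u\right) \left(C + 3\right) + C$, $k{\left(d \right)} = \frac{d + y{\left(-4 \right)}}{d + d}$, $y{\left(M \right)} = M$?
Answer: $\frac{62001}{100} \approx 620.01$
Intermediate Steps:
$k{\left(d \right)} = \frac{-4 + d}{2 d}$ ($k{\left(d \right)} = \frac{d - 4}{d + d} = \frac{-4 + d}{2 d}$)
$V{\left(u,C \right)} = C + \left(3 + C\right) \left(4 + u\right)$ ($V{\left(u,C \right)} = \left(4 + u\right) \left(3 + C\right) + C = \left(3 + C\right) \left(4 + u\right) + C = C + \left(3 + C\right) \left(4 + u\right)$)
$V^{2}{\left(- 4 \left(4 - 5\right),k{\left(5 \right)} \right)} = \left(12 + 3 \left(- 4 \left(4 - 5\right)\right) + 5 \frac{-4 + 5}{2 \cdot 5} + \frac{-4 + 5}{2 \cdot 5} \left(- 4 \left(4 - 5\right)\right)\right)^{2} = \left(12 + 3 \left(- 4 \left(4 - 5\right)\right) + 5 \cdot \frac{1}{2} \cdot \frac{1}{5} \cdot 1 + \frac{1}{2} \cdot \frac{1}{5} \cdot 1 \left(- 4 \left(4 - 5\right)\right)\right)^{2} = \left(12 + 3 \left(\left(-4\right) \left(-1\right)\right) + 5 \cdot \frac{1}{10} + \frac{\left(-4\right) \left(-1\right)}{10}\right)^{2} = \left(12 + 3 \cdot 4 + \frac{1}{2} + \frac{1}{10} \cdot 4\right)^{2} = \left(12 + 12 + \frac{1}{2} + \frac{2}{5}\right)^{2} = \left(\frac{249}{10}\right)^{2} = \frac{62001}{100}$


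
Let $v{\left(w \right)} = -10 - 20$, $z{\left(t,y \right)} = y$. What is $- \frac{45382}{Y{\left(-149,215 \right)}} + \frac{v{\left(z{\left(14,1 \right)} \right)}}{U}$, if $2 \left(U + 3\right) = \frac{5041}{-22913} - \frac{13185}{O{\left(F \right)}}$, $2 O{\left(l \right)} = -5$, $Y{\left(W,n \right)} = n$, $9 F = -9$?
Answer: $- \frac{5477932158326}{25950638245} \approx -211.09$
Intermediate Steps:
$F = -1$ ($F = \frac{1}{9} \left(-9\right) = -1$)
$O{\left(l \right)} = - \frac{5}{2}$ ($O{\left(l \right)} = \frac{1}{2} \left(-5\right) = - \frac{5}{2}$)
$v{\left(w \right)} = -30$ ($v{\left(w \right)} = -10 - 20 = -30$)
$U = \frac{120700643}{45826}$ ($U = -3 + \frac{\frac{5041}{-22913} - \frac{13185}{- \frac{5}{2}}}{2} = -3 + \frac{5041 \left(- \frac{1}{22913}\right) - -5274}{2} = -3 + \frac{- \frac{5041}{22913} + 5274}{2} = -3 + \frac{1}{2} \cdot \frac{120838121}{22913} = -3 + \frac{120838121}{45826} = \frac{120700643}{45826} \approx 2633.9$)
$- \frac{45382}{Y{\left(-149,215 \right)}} + \frac{v{\left(z{\left(14,1 \right)} \right)}}{U} = - \frac{45382}{215} - \frac{30}{\frac{120700643}{45826}} = \left(-45382\right) \frac{1}{215} - \frac{1374780}{120700643} = - \frac{45382}{215} - \frac{1374780}{120700643} = - \frac{5477932158326}{25950638245}$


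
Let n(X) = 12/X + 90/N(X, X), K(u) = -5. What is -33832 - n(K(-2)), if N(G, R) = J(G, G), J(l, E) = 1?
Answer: -169598/5 ≈ -33920.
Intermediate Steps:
N(G, R) = 1
n(X) = 90 + 12/X (n(X) = 12/X + 90/1 = 12/X + 90*1 = 12/X + 90 = 90 + 12/X)
-33832 - n(K(-2)) = -33832 - (90 + 12/(-5)) = -33832 - (90 + 12*(-⅕)) = -33832 - (90 - 12/5) = -33832 - 1*438/5 = -33832 - 438/5 = -169598/5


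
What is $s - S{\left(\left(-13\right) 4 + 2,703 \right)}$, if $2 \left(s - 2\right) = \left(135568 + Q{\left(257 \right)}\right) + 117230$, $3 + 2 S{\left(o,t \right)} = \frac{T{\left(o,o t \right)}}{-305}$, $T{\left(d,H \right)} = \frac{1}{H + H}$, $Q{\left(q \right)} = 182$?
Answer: $\frac{5424420760499}{42883000} \approx 1.2649 \cdot 10^{5}$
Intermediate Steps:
$T{\left(d,H \right)} = \frac{1}{2 H}$
$S{\left(o,t \right)} = - \frac{3}{2} - \frac{1}{1220 o t}$ ($S{\left(o,t \right)} = - \frac{3}{2} + \frac{\frac{1}{2 o t} \frac{1}{-305}}{2} = - \frac{3}{2} + \frac{\frac{\frac{1}{o} \frac{1}{t}}{2} \left(- \frac{1}{305}\right)}{2} = - \frac{3}{2} + \frac{\frac{1}{2 o t} \left(- \frac{1}{305}\right)}{2} = - \frac{3}{2} + \frac{\left(- \frac{1}{610}\right) \frac{1}{o} \frac{1}{t}}{2} = - \frac{3}{2} - \frac{1}{1220 o t}$)
$s = 126492$ ($s = 2 + \frac{\left(135568 + 182\right) + 117230}{2} = 2 + \frac{135750 + 117230}{2} = 2 + \frac{1}{2} \cdot 252980 = 2 + 126490 = 126492$)
$s - S{\left(\left(-13\right) 4 + 2,703 \right)} = 126492 - \left(- \frac{3}{2} - \frac{1}{1220 \left(\left(-13\right) 4 + 2\right) 703}\right) = 126492 - \left(- \frac{3}{2} - \frac{1}{1220} \frac{1}{-52 + 2} \cdot \frac{1}{703}\right) = 126492 - \left(- \frac{3}{2} - \frac{1}{1220} \frac{1}{-50} \cdot \frac{1}{703}\right) = 126492 - \left(- \frac{3}{2} - \left(- \frac{1}{61000}\right) \frac{1}{703}\right) = 126492 - \left(- \frac{3}{2} + \frac{1}{42883000}\right) = 126492 - - \frac{64324499}{42883000} = 126492 + \frac{64324499}{42883000} = \frac{5424420760499}{42883000}$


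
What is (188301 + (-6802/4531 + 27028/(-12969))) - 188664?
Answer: -21541480663/58762539 ≈ -366.59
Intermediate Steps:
(188301 + (-6802/4531 + 27028/(-12969))) - 188664 = (188301 + (-6802*1/4531 + 27028*(-1/12969))) - 188664 = (188301 + (-6802/4531 - 27028/12969)) - 188664 = (188301 - 210679006/58762539) - 188664 = 11064834177233/58762539 - 188664 = -21541480663/58762539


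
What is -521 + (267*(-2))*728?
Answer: -389273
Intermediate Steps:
-521 + (267*(-2))*728 = -521 - 534*728 = -521 - 388752 = -389273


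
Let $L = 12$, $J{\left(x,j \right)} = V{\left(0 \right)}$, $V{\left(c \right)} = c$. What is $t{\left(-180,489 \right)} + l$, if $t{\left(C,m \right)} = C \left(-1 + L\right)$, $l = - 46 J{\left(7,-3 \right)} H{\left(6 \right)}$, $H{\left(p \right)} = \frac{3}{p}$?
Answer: $-1980$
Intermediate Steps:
$J{\left(x,j \right)} = 0$
$l = 0$ ($l = \left(-46\right) 0 \cdot \frac{3}{6} = 0 \cdot 3 \cdot \frac{1}{6} = 0 \cdot \frac{1}{2} = 0$)
$t{\left(C,m \right)} = 11 C$ ($t{\left(C,m \right)} = C \left(-1 + 12\right) = C 11 = 11 C$)
$t{\left(-180,489 \right)} + l = 11 \left(-180\right) + 0 = -1980 + 0 = -1980$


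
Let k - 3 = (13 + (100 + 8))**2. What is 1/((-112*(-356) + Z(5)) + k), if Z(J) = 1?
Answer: 1/54517 ≈ 1.8343e-5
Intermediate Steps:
k = 14644 (k = 3 + (13 + (100 + 8))**2 = 3 + (13 + 108)**2 = 3 + 121**2 = 3 + 14641 = 14644)
1/((-112*(-356) + Z(5)) + k) = 1/((-112*(-356) + 1) + 14644) = 1/((39872 + 1) + 14644) = 1/(39873 + 14644) = 1/54517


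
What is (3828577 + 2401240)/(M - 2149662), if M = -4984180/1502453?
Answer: -850909749191/293615555006 ≈ -2.8980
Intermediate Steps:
M = -4984180/1502453 (M = -4984180*1/1502453 = -4984180/1502453 ≈ -3.3174)
(3828577 + 2401240)/(M - 2149662) = (3828577 + 2401240)/(-4984180/1502453 - 2149662) = 6229817/(-3229771105066/1502453) = 6229817*(-1502453/3229771105066) = -850909749191/293615555006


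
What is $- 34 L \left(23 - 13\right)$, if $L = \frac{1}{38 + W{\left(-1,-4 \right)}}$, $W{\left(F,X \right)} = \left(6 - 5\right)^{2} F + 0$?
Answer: $- \frac{340}{37} \approx -9.1892$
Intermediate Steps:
$W{\left(F,X \right)} = F$ ($W{\left(F,X \right)} = 1^{2} F + 0 = 1 F + 0 = F + 0 = F$)
$L = \frac{1}{37}$ ($L = \frac{1}{38 - 1} = \frac{1}{37} \approx 0.027027$)
$- 34 L \left(23 - 13\right) = \left(-34\right) \frac{1}{37} \left(23 - 13\right) = - \frac{34 \left(23 - 13\right)}{37} = \left(- \frac{34}{37}\right) 10 = - \frac{340}{37}$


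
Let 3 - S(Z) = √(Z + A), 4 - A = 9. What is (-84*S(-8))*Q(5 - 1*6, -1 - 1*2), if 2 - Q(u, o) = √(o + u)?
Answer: -168*(1 - I)*(3 - I*√13) ≈ 101.73 + 1109.7*I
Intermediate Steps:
A = -5 (A = 4 - 1*9 = 4 - 9 = -5)
Q(u, o) = 2 - √(o + u)
S(Z) = 3 - √(-5 + Z) (S(Z) = 3 - √(Z - 5) = 3 - √(-5 + Z))
(-84*S(-8))*Q(5 - 1*6, -1 - 1*2) = (-84*(3 - √(-5 - 8)))*(2 - √((-1 - 1*2) + (5 - 1*6))) = (-84*(3 - √(-13)))*(2 - √((-1 - 2) + (5 - 6))) = (-84*(3 - I*√13))*(2 - √(-3 - 1)) = (-84*(3 - I*√13))*(2 - √(-4)) = (-252 + 84*I*√13)*(2 - 2*I)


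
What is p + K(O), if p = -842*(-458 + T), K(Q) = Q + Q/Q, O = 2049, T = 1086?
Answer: -526726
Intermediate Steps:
K(Q) = 1 + Q (K(Q) = Q + 1 = 1 + Q)
p = -528776 (p = -842*(-458 + 1086) = -842*628 = -528776)
p + K(O) = -528776 + (1 + 2049) = -528776 + 2050 = -526726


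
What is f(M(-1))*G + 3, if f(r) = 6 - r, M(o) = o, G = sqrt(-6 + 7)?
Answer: 10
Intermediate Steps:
G = 1 (G = sqrt(1) = 1)
f(M(-1))*G + 3 = (6 - 1*(-1))*1 + 3 = (6 + 1)*1 + 3 = 7*1 + 3 = 7 + 3 = 10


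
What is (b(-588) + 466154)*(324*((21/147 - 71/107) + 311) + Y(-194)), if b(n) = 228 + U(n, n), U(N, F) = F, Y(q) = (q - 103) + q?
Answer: 4989193861414/107 ≈ 4.6628e+10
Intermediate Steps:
Y(q) = -103 + 2*q (Y(q) = (-103 + q) + q = -103 + 2*q)
b(n) = 228 + n
(b(-588) + 466154)*(324*((21/147 - 71/107) + 311) + Y(-194)) = ((228 - 588) + 466154)*(324*((21/147 - 71/107) + 311) + (-103 + 2*(-194))) = (-360 + 466154)*(324*((21*(1/147) - 71*1/107) + 311) + (-103 - 388)) = 465794*(324*((⅐ - 71/107) + 311) - 491) = 465794*(324*(-390/749 + 311) - 491) = 465794*(324*(232549/749) - 491) = 465794*(75345876/749 - 491) = 465794*(74978117/749) = 4989193861414/107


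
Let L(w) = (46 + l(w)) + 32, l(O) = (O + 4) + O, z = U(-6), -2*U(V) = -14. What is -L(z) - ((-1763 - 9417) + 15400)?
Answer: -4316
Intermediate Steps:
U(V) = 7 (U(V) = -1/2*(-14) = 7)
z = 7
l(O) = 4 + 2*O (l(O) = (4 + O) + O = 4 + 2*O)
L(w) = 82 + 2*w (L(w) = (46 + (4 + 2*w)) + 32 = (50 + 2*w) + 32 = 82 + 2*w)
-L(z) - ((-1763 - 9417) + 15400) = -(82 + 2*7) - ((-1763 - 9417) + 15400) = -(82 + 14) - (-11180 + 15400) = -1*96 - 1*4220 = -96 - 4220 = -4316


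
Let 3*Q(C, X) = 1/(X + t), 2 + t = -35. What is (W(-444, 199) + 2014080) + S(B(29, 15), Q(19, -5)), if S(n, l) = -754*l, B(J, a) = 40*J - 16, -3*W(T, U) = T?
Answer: 126896741/63 ≈ 2.0142e+6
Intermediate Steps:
t = -37 (t = -2 - 35 = -37)
W(T, U) = -T/3
B(J, a) = -16 + 40*J
Q(C, X) = 1/(3*(-37 + X)) (Q(C, X) = 1/(3*(X - 37)) = 1/(3*(-37 + X)))
(W(-444, 199) + 2014080) + S(B(29, 15), Q(19, -5)) = (-1/3*(-444) + 2014080) - 754/(3*(-37 - 5)) = (148 + 2014080) - 754/(3*(-42)) = 2014228 - 754*(-1)/(3*42) = 2014228 - 754*(-1/126) = 2014228 + 377/63 = 126896741/63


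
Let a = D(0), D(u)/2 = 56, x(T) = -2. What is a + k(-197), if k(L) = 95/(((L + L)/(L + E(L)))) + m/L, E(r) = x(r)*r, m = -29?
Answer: 25471/394 ≈ 64.647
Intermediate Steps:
D(u) = 112 (D(u) = 2*56 = 112)
E(r) = -2*r
k(L) = -95/2 - 29/L (k(L) = 95/(((L + L)/(L - 2*L))) - 29/L = 95/(((2*L)/((-L)))) - 29/L = 95/(((2*L)*(-1/L))) - 29/L = 95/(-2) - 29/L = 95*(-½) - 29/L = -95/2 - 29/L)
a = 112
a + k(-197) = 112 + (-95/2 - 29/(-197)) = 112 + (-95/2 - 29*(-1/197)) = 112 + (-95/2 + 29/197) = 112 - 18657/394 = 25471/394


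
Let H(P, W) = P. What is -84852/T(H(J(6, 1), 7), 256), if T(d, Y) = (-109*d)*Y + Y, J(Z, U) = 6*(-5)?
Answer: -21213/209344 ≈ -0.10133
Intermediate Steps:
J(Z, U) = -30
T(d, Y) = Y - 109*Y*d (T(d, Y) = -109*Y*d + Y = Y - 109*Y*d)
-84852/T(H(J(6, 1), 7), 256) = -84852*1/(256*(1 - 109*(-30))) = -84852*1/(256*(1 + 3270)) = -84852/(256*3271) = -84852/837376 = -84852*1/837376 = -21213/209344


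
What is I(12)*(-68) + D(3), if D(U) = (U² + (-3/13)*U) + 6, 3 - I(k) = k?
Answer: 8142/13 ≈ 626.31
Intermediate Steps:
I(k) = 3 - k
D(U) = 6 + U² - 3*U/13 (D(U) = (U² + (-3*1/13)*U) + 6 = (U² - 3*U/13) + 6 = 6 + U² - 3*U/13)
I(12)*(-68) + D(3) = (3 - 1*12)*(-68) + (6 + 3² - 3/13*3) = (3 - 12)*(-68) + (6 + 9 - 9/13) = -9*(-68) + 186/13 = 612 + 186/13 = 8142/13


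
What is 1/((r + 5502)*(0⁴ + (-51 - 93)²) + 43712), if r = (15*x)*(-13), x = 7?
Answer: 1/85828544 ≈ 1.1651e-8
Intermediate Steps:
r = -1365 (r = (15*7)*(-13) = 105*(-13) = -1365)
1/((r + 5502)*(0⁴ + (-51 - 93)²) + 43712) = 1/((-1365 + 5502)*(0⁴ + (-51 - 93)²) + 43712) = 1/(4137*(0 + (-144)²) + 43712) = 1/(4137*(0 + 20736) + 43712) = 1/(4137*20736 + 43712) = 1/(85784832 + 43712) = 1/85828544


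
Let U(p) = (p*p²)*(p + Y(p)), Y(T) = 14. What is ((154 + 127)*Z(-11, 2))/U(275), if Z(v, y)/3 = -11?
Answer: -843/546390625 ≈ -1.5429e-6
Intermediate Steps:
Z(v, y) = -33 (Z(v, y) = 3*(-11) = -33)
U(p) = p³*(14 + p) (U(p) = (p*p²)*(p + 14) = p³*(14 + p))
((154 + 127)*Z(-11, 2))/U(275) = ((154 + 127)*(-33))/((275³*(14 + 275))) = (281*(-33))/((20796875*289)) = -9273/6010296875 = -9273*1/6010296875 = -843/546390625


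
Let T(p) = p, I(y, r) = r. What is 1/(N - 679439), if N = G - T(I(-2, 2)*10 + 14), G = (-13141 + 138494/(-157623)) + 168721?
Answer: -157623/82577724833 ≈ -1.9088e-6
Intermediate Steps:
G = 24522847846/157623 (G = (-13141 + 138494*(-1/157623)) + 168721 = (-13141 - 138494/157623) + 168721 = -2071462337/157623 + 168721 = 24522847846/157623 ≈ 1.5558e+5)
N = 24517488664/157623 (N = 24522847846/157623 - (2*10 + 14) = 24522847846/157623 - (20 + 14) = 24522847846/157623 - 1*34 = 24522847846/157623 - 34 = 24517488664/157623 ≈ 1.5555e+5)
1/(N - 679439) = 1/(24517488664/157623 - 679439) = 1/(-82577724833/157623) = -157623/82577724833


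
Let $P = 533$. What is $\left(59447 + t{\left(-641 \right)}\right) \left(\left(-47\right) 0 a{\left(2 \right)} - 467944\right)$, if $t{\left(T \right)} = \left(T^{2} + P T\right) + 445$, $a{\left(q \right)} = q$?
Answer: $-60420929280$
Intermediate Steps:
$t{\left(T \right)} = 445 + T^{2} + 533 T$ ($t{\left(T \right)} = \left(T^{2} + 533 T\right) + 445 = 445 + T^{2} + 533 T$)
$\left(59447 + t{\left(-641 \right)}\right) \left(\left(-47\right) 0 a{\left(2 \right)} - 467944\right) = \left(59447 + \left(445 + \left(-641\right)^{2} + 533 \left(-641\right)\right)\right) \left(\left(-47\right) 0 \cdot 2 - 467944\right) = \left(59447 + \left(445 + 410881 - 341653\right)\right) \left(0 \cdot 2 - 467944\right) = \left(59447 + 69673\right) \left(0 - 467944\right) = 129120 \left(-467944\right) = -60420929280$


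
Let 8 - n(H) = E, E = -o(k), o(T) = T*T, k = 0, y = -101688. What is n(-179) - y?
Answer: 101696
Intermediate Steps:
o(T) = T**2
E = 0 (E = -1*0**2 = -1*0 = 0)
n(H) = 8 (n(H) = 8 - 1*0 = 8 + 0 = 8)
n(-179) - y = 8 - 1*(-101688) = 8 + 101688 = 101696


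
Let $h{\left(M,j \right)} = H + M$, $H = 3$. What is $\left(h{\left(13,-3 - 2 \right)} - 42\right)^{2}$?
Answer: $676$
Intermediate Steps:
$h{\left(M,j \right)} = 3 + M$
$\left(h{\left(13,-3 - 2 \right)} - 42\right)^{2} = \left(\left(3 + 13\right) - 42\right)^{2} = \left(16 - 42\right)^{2} = \left(-26\right)^{2} = 676$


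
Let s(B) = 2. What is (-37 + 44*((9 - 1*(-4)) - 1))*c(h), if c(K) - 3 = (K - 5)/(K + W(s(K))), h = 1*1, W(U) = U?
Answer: 2455/3 ≈ 818.33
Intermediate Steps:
h = 1
c(K) = 3 + (-5 + K)/(2 + K) (c(K) = 3 + (K - 5)/(K + 2) = 3 + (-5 + K)/(2 + K))
(-37 + 44*((9 - 1*(-4)) - 1))*c(h) = (-37 + 44*((9 - 1*(-4)) - 1))*((1 + 4*1)/(2 + 1)) = (-37 + 44*((9 + 4) - 1))*((1 + 4)/3) = (-37 + 44*(13 - 1))*((1/3)*5) = (-37 + 44*12)*(5/3) = (-37 + 528)*(5/3) = 491*(5/3) = 2455/3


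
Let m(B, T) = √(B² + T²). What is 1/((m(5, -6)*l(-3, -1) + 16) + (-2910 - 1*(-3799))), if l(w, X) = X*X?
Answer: 905/818964 - √61/818964 ≈ 0.0010955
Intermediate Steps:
l(w, X) = X²
1/((m(5, -6)*l(-3, -1) + 16) + (-2910 - 1*(-3799))) = 1/((√(5² + (-6)²)*(-1)² + 16) + (-2910 - 1*(-3799))) = 1/((√(25 + 36)*1 + 16) + (-2910 + 3799)) = 1/((√61*1 + 16) + 889) = 1/((√61 + 16) + 889) = 1/((16 + √61) + 889) = 1/(905 + √61)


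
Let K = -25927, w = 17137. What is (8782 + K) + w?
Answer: -8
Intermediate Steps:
(8782 + K) + w = (8782 - 25927) + 17137 = -17145 + 17137 = -8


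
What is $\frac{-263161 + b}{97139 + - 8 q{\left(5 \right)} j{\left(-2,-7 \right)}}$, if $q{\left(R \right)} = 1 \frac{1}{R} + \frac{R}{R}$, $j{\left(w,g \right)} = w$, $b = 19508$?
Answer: $- \frac{1218265}{485791} \approx -2.5078$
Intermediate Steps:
$q{\left(R \right)} = 1 + \frac{1}{R}$ ($q{\left(R \right)} = \frac{1}{R} + 1 = 1 + \frac{1}{R}$)
$\frac{-263161 + b}{97139 + - 8 q{\left(5 \right)} j{\left(-2,-7 \right)}} = \frac{-263161 + 19508}{97139 + - 8 \frac{1 + 5}{5} \left(-2\right)} = - \frac{243653}{97139 + - 8 \cdot \frac{1}{5} \cdot 6 \left(-2\right)} = - \frac{243653}{97139 + \left(-8\right) \frac{6}{5} \left(-2\right)} = - \frac{243653}{97139 - - \frac{96}{5}} = - \frac{243653}{97139 + \frac{96}{5}} = - \frac{243653}{\frac{485791}{5}} = \left(-243653\right) \frac{5}{485791} = - \frac{1218265}{485791}$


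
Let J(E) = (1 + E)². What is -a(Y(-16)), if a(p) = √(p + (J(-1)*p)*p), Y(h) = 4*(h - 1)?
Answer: -2*I*√17 ≈ -8.2462*I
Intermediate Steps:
Y(h) = -4 + 4*h (Y(h) = 4*(-1 + h) = -4 + 4*h)
a(p) = √p (a(p) = √(p + ((1 - 1)²*p)*p) = √(p + (0²*p)*p) = √(p + (0*p)*p) = √(p + 0*p) = √(p + 0) = √p)
-a(Y(-16)) = -√(-4 + 4*(-16)) = -√(-4 - 64) = -√(-68) = -2*I*√17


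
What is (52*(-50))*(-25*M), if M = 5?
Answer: 325000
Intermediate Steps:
(52*(-50))*(-25*M) = (52*(-50))*(-25*5) = -2600*(-125) = 325000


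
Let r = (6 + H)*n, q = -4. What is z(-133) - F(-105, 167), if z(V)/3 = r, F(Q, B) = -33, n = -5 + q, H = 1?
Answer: -156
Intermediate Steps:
n = -9 (n = -5 - 4 = -9)
r = -63 (r = (6 + 1)*(-9) = 7*(-9) = -63)
z(V) = -189 (z(V) = 3*(-63) = -189)
z(-133) - F(-105, 167) = -189 - 1*(-33) = -189 + 33 = -156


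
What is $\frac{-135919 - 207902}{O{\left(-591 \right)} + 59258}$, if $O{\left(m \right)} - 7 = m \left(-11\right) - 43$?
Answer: $- \frac{343821}{65723} \approx -5.2314$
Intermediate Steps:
$O{\left(m \right)} = -36 - 11 m$ ($O{\left(m \right)} = 7 + \left(m \left(-11\right) - 43\right) = 7 - \left(43 + 11 m\right) = -36 - 11 m$)
$\frac{-135919 - 207902}{O{\left(-591 \right)} + 59258} = \frac{-135919 - 207902}{\left(-36 - -6501\right) + 59258} = - \frac{343821}{\left(-36 + 6501\right) + 59258} = - \frac{343821}{6465 + 59258} = - \frac{343821}{65723}$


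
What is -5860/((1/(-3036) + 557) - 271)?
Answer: -3558192/173659 ≈ -20.490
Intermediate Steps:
-5860/((1/(-3036) + 557) - 271) = -5860/((-1/3036 + 557) - 271) = -5860/(1691051/3036 - 271) = -5860/868295/3036 = -5860*3036/868295 = -3558192/173659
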